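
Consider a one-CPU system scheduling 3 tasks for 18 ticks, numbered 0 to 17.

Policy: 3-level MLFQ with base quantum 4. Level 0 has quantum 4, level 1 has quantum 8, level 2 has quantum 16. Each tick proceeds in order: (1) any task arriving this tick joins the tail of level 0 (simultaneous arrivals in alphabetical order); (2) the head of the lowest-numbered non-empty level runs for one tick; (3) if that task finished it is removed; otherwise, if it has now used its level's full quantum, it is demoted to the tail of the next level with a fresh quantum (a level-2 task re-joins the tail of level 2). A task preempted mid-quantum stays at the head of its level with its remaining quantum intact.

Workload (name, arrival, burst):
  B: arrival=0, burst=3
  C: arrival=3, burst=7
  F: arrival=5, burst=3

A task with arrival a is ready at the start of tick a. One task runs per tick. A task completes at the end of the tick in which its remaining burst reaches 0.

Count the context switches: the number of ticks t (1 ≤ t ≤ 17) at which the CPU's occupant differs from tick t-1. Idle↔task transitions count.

t=0: L0/L1/L2 = B/-/- → run B
t=1: L0/L1/L2 = B/-/- → run B
t=2: L0/L1/L2 = B/-/- → run B
t=3: L0/L1/L2 = C/-/- → run C
t=4: L0/L1/L2 = C/-/- → run C
t=5: L0/L1/L2 = CF/-/- → run C
t=6: L0/L1/L2 = CF/-/- → run C
t=7: L0/L1/L2 = F/C/- → run F
t=8: L0/L1/L2 = F/C/- → run F
t=9: L0/L1/L2 = F/C/- → run F
t=10: L0/L1/L2 = -/C/- → run C
t=11: L0/L1/L2 = -/C/- → run C
t=12: L0/L1/L2 = -/C/- → run C
t=13: (idle)
t=14: (idle)
t=15: (idle)
t=16: (idle)
t=17: (idle)

context switches = 4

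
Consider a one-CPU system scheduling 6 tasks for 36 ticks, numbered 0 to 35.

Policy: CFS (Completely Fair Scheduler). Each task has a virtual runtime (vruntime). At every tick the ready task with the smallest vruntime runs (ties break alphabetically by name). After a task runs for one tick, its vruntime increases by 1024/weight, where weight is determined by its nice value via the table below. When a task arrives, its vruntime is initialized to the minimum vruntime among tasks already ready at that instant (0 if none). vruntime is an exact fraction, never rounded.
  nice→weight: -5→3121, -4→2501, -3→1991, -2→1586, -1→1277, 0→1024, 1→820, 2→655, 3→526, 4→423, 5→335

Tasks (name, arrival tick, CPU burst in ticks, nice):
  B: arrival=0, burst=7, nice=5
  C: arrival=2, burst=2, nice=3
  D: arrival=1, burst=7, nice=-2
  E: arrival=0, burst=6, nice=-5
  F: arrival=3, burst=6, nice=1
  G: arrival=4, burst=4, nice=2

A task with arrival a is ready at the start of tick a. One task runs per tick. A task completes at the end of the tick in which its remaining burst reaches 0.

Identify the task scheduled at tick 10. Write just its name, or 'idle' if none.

running at tick 10 = F

t=0: vr[B=0 E=0] → run B
t=1: vr[B=1024/335 D=0 E=0] → run D
t=2: vr[B=1024/335 C=0 D=512/793 E=0] → run C
t=3: vr[B=1024/335 C=512/263 D=512/793 E=0 F=0] → run E
t=4: vr[B=1024/335 C=512/263 D=512/793 E=1024/3121 F=0 G=0] → run F
t=5: vr[B=1024/335 C=512/263 D=512/793 E=1024/3121 F=256/205 G=0] → run G
t=6: vr[B=1024/335 C=512/263 D=512/793 E=1024/3121 F=256/205 G=1024/655] → run E
t=7: vr[B=1024/335 C=512/263 D=512/793 E=2048/3121 F=256/205 G=1024/655] → run D
t=8: vr[B=1024/335 C=512/263 D=1024/793 E=2048/3121 F=256/205 G=1024/655] → run E
t=9: vr[B=1024/335 C=512/263 D=1024/793 E=3072/3121 F=256/205 G=1024/655] → run E
t=10: vr[B=1024/335 C=512/263 D=1024/793 E=4096/3121 F=256/205 G=1024/655] → run F
t=11: vr[B=1024/335 C=512/263 D=1024/793 E=4096/3121 F=512/205 G=1024/655] → run D
t=12: vr[B=1024/335 C=512/263 D=1536/793 E=4096/3121 F=512/205 G=1024/655] → run E
t=13: vr[B=1024/335 C=512/263 D=1536/793 E=5120/3121 F=512/205 G=1024/655] → run G
t=14: vr[B=1024/335 C=512/263 D=1536/793 E=5120/3121 F=512/205 G=2048/655] → run E
t=15: vr[B=1024/335 C=512/263 D=1536/793 F=512/205 G=2048/655] → run D
t=16: vr[B=1024/335 C=512/263 D=2048/793 F=512/205 G=2048/655] → run C
t=17: vr[B=1024/335 D=2048/793 F=512/205 G=2048/655] → run F
t=18: vr[B=1024/335 D=2048/793 F=768/205 G=2048/655] → run D
t=19: vr[B=1024/335 D=2560/793 F=768/205 G=2048/655] → run B
t=20: vr[B=2048/335 D=2560/793 F=768/205 G=2048/655] → run G
t=21: vr[B=2048/335 D=2560/793 F=768/205 G=3072/655] → run D
t=22: vr[B=2048/335 D=3072/793 F=768/205 G=3072/655] → run F
t=23: vr[B=2048/335 D=3072/793 F=1024/205 G=3072/655] → run D
t=24: vr[B=2048/335 F=1024/205 G=3072/655] → run G
t=25: vr[B=2048/335 F=1024/205] → run F
t=26: vr[B=2048/335 F=256/41] → run B
t=27: vr[B=3072/335 F=256/41] → run F
t=28: vr[B=3072/335] → run B
t=29: vr[B=4096/335] → run B
t=30: vr[B=1024/67] → run B
t=31: vr[B=6144/335] → run B
t=32: (idle)
t=33: (idle)
t=34: (idle)
t=35: (idle)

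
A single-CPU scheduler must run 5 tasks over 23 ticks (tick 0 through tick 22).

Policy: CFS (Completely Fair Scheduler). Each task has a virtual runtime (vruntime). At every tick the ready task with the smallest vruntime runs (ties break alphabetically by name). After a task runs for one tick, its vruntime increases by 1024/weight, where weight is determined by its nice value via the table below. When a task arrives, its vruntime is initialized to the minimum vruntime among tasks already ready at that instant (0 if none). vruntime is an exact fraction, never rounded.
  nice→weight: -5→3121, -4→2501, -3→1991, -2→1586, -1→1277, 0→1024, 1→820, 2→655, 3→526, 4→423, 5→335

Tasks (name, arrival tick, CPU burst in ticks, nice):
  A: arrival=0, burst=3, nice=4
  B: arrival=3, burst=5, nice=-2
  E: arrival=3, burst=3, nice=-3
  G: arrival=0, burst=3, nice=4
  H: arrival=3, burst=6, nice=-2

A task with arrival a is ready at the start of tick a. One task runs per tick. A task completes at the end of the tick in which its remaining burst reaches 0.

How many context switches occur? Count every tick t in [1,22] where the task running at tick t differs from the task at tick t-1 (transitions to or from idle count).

t=0: vr[A=0 G=0] → run A
t=1: vr[A=1024/423 G=0] → run G
t=2: vr[A=1024/423 G=1024/423] → run A
t=3: vr[A=2048/423 B=1024/423 E=1024/423 G=1024/423 H=1024/423] → run B
t=4: vr[A=2048/423 B=1028608/335439 E=1024/423 G=1024/423 H=1024/423] → run E
t=5: vr[A=2048/423 B=1028608/335439 E=2471936/842193 G=1024/423 H=1024/423] → run G
t=6: vr[A=2048/423 B=1028608/335439 E=2471936/842193 G=2048/423 H=1024/423] → run H
t=7: vr[A=2048/423 B=1028608/335439 E=2471936/842193 G=2048/423 H=1028608/335439] → run E
t=8: vr[A=2048/423 B=1028608/335439 E=2905088/842193 G=2048/423 H=1028608/335439] → run B
t=9: vr[A=2048/423 B=1245184/335439 E=2905088/842193 G=2048/423 H=1028608/335439] → run H
t=10: vr[A=2048/423 B=1245184/335439 E=2905088/842193 G=2048/423 H=1245184/335439] → run E
t=11: vr[A=2048/423 B=1245184/335439 G=2048/423 H=1245184/335439] → run B
t=12: vr[A=2048/423 B=1461760/335439 G=2048/423 H=1245184/335439] → run H
t=13: vr[A=2048/423 B=1461760/335439 G=2048/423 H=1461760/335439] → run B
t=14: vr[A=2048/423 B=1678336/335439 G=2048/423 H=1461760/335439] → run H
t=15: vr[A=2048/423 B=1678336/335439 G=2048/423 H=1678336/335439] → run A
t=16: vr[B=1678336/335439 G=2048/423 H=1678336/335439] → run G
t=17: vr[B=1678336/335439 H=1678336/335439] → run B
t=18: vr[H=1678336/335439] → run H
t=19: vr[H=1894912/335439] → run H
t=20: (idle)
t=21: (idle)
t=22: (idle)

context switches = 19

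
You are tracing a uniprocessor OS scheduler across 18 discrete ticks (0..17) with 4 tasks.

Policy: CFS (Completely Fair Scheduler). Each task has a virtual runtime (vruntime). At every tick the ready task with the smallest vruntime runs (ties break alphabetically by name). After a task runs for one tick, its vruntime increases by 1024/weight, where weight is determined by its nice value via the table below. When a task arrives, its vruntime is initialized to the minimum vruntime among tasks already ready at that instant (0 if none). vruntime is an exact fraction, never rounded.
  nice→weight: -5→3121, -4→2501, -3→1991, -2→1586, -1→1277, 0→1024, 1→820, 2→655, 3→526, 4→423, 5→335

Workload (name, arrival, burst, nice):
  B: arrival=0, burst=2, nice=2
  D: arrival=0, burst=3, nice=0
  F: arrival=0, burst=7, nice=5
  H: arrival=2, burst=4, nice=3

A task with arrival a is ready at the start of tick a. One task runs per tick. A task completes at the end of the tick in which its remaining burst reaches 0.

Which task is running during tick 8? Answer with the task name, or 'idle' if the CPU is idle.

running at tick 8 = F

t=0: vr[B=0 D=0 F=0] → run B
t=1: vr[B=1024/655 D=0 F=0] → run D
t=2: vr[B=1024/655 D=1 F=0 H=0] → run F
t=3: vr[B=1024/655 D=1 F=1024/335 H=0] → run H
t=4: vr[B=1024/655 D=1 F=1024/335 H=512/263] → run D
t=5: vr[B=1024/655 D=2 F=1024/335 H=512/263] → run B
t=6: vr[D=2 F=1024/335 H=512/263] → run H
t=7: vr[D=2 F=1024/335 H=1024/263] → run D
t=8: vr[F=1024/335 H=1024/263] → run F
t=9: vr[F=2048/335 H=1024/263] → run H
t=10: vr[F=2048/335 H=1536/263] → run H
t=11: vr[F=2048/335] → run F
t=12: vr[F=3072/335] → run F
t=13: vr[F=4096/335] → run F
t=14: vr[F=1024/67] → run F
t=15: vr[F=6144/335] → run F
t=16: (idle)
t=17: (idle)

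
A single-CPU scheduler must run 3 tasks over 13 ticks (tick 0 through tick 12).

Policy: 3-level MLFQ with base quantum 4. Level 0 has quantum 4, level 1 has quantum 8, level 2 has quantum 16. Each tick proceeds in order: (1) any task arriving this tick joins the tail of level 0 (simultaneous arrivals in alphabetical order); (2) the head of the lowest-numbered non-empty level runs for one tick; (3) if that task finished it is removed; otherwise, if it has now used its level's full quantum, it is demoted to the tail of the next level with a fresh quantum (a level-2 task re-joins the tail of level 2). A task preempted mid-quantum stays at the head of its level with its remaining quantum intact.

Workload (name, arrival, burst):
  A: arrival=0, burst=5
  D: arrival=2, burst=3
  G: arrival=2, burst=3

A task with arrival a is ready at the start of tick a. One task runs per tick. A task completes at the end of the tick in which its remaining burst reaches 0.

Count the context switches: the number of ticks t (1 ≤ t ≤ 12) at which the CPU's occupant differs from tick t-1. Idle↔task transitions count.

t=0: L0/L1/L2 = A/-/- → run A
t=1: L0/L1/L2 = A/-/- → run A
t=2: L0/L1/L2 = ADG/-/- → run A
t=3: L0/L1/L2 = ADG/-/- → run A
t=4: L0/L1/L2 = DG/A/- → run D
t=5: L0/L1/L2 = DG/A/- → run D
t=6: L0/L1/L2 = DG/A/- → run D
t=7: L0/L1/L2 = G/A/- → run G
t=8: L0/L1/L2 = G/A/- → run G
t=9: L0/L1/L2 = G/A/- → run G
t=10: L0/L1/L2 = -/A/- → run A
t=11: (idle)
t=12: (idle)

context switches = 4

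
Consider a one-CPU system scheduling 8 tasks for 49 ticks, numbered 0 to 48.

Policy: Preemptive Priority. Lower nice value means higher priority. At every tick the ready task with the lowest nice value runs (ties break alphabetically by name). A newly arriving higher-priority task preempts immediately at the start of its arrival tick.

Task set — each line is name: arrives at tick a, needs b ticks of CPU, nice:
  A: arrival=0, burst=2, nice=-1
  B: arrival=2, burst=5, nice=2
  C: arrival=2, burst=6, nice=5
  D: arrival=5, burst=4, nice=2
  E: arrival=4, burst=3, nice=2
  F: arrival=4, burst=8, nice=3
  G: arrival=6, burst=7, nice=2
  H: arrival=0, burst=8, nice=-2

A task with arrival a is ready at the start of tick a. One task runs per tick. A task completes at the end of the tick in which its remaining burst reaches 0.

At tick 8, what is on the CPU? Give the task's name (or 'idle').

t=0: ready={A,H} → run H
t=1: ready={A,H} → run H
t=2: ready={A,B,C,H} → run H
t=3: ready={A,B,C,H} → run H
t=4: ready={A,B,C,E,F,H} → run H
t=5: ready={A,B,C,D,E,F,H} → run H
t=6: ready={A,B,C,D,E,F,G,H} → run H
t=7: ready={A,B,C,D,E,F,G,H} → run H
t=8: ready={A,B,C,D,E,F,G} → run A
t=9: ready={A,B,C,D,E,F,G} → run A
t=10: ready={B,C,D,E,F,G} → run B
t=11: ready={B,C,D,E,F,G} → run B
t=12: ready={B,C,D,E,F,G} → run B
t=13: ready={B,C,D,E,F,G} → run B
t=14: ready={B,C,D,E,F,G} → run B
t=15: ready={C,D,E,F,G} → run D
t=16: ready={C,D,E,F,G} → run D
t=17: ready={C,D,E,F,G} → run D
t=18: ready={C,D,E,F,G} → run D
t=19: ready={C,E,F,G} → run E
t=20: ready={C,E,F,G} → run E
t=21: ready={C,E,F,G} → run E
t=22: ready={C,F,G} → run G
t=23: ready={C,F,G} → run G
t=24: ready={C,F,G} → run G
t=25: ready={C,F,G} → run G
t=26: ready={C,F,G} → run G
t=27: ready={C,F,G} → run G
t=28: ready={C,F,G} → run G
t=29: ready={C,F} → run F
t=30: ready={C,F} → run F
t=31: ready={C,F} → run F
t=32: ready={C,F} → run F
t=33: ready={C,F} → run F
t=34: ready={C,F} → run F
t=35: ready={C,F} → run F
t=36: ready={C,F} → run F
t=37: ready={C} → run C
t=38: ready={C} → run C
t=39: ready={C} → run C
t=40: ready={C} → run C
t=41: ready={C} → run C
t=42: ready={C} → run C
t=43: (idle)
t=44: (idle)
t=45: (idle)
t=46: (idle)
t=47: (idle)
t=48: (idle)

running at tick 8 = A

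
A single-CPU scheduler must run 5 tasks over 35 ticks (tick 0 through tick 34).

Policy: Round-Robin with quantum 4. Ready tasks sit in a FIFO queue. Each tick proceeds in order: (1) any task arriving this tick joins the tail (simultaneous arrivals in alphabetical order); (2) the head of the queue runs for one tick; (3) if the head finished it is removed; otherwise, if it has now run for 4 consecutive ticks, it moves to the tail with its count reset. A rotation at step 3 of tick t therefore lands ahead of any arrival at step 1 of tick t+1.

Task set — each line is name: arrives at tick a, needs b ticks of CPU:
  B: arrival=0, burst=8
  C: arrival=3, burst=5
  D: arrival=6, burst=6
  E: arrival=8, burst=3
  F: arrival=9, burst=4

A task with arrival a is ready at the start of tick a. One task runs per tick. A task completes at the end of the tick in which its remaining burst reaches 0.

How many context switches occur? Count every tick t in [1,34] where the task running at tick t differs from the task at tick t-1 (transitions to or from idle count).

context switches = 8

t=0: queue=[B] q_used=0 → run B
t=1: queue=[B] q_used=1 → run B
t=2: queue=[B] q_used=2 → run B
t=3: queue=[B,C] q_used=3 → run B
t=4: queue=[C,B] q_used=0 → run C
t=5: queue=[C,B] q_used=1 → run C
t=6: queue=[C,B,D] q_used=2 → run C
t=7: queue=[C,B,D] q_used=3 → run C
t=8: queue=[B,D,C,E] q_used=0 → run B
t=9: queue=[B,D,C,E,F] q_used=1 → run B
t=10: queue=[B,D,C,E,F] q_used=2 → run B
t=11: queue=[B,D,C,E,F] q_used=3 → run B
t=12: queue=[D,C,E,F] q_used=0 → run D
t=13: queue=[D,C,E,F] q_used=1 → run D
t=14: queue=[D,C,E,F] q_used=2 → run D
t=15: queue=[D,C,E,F] q_used=3 → run D
t=16: queue=[C,E,F,D] q_used=0 → run C
t=17: queue=[E,F,D] q_used=0 → run E
t=18: queue=[E,F,D] q_used=1 → run E
t=19: queue=[E,F,D] q_used=2 → run E
t=20: queue=[F,D] q_used=0 → run F
t=21: queue=[F,D] q_used=1 → run F
t=22: queue=[F,D] q_used=2 → run F
t=23: queue=[F,D] q_used=3 → run F
t=24: queue=[D] q_used=0 → run D
t=25: queue=[D] q_used=1 → run D
t=26: (idle)
t=27: (idle)
t=28: (idle)
t=29: (idle)
t=30: (idle)
t=31: (idle)
t=32: (idle)
t=33: (idle)
t=34: (idle)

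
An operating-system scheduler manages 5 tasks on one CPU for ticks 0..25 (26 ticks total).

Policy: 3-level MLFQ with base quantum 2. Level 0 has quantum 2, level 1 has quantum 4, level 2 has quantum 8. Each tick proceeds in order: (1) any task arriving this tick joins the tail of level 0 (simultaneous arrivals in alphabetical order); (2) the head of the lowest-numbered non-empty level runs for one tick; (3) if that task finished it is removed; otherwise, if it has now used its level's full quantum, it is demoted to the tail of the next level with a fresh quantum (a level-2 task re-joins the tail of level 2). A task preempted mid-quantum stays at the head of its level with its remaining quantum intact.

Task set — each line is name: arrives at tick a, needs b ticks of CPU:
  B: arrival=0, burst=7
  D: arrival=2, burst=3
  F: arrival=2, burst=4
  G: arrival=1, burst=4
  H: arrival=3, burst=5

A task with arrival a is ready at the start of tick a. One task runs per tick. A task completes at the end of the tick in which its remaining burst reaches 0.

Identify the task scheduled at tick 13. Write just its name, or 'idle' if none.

t=0: L0/L1/L2 = B/-/- → run B
t=1: L0/L1/L2 = BG/-/- → run B
t=2: L0/L1/L2 = GDF/B/- → run G
t=3: L0/L1/L2 = GDFH/B/- → run G
t=4: L0/L1/L2 = DFH/BG/- → run D
t=5: L0/L1/L2 = DFH/BG/- → run D
t=6: L0/L1/L2 = FH/BGD/- → run F
t=7: L0/L1/L2 = FH/BGD/- → run F
t=8: L0/L1/L2 = H/BGDF/- → run H
t=9: L0/L1/L2 = H/BGDF/- → run H
t=10: L0/L1/L2 = -/BGDFH/- → run B
t=11: L0/L1/L2 = -/BGDFH/- → run B
t=12: L0/L1/L2 = -/BGDFH/- → run B
t=13: L0/L1/L2 = -/BGDFH/- → run B
t=14: L0/L1/L2 = -/GDFH/B → run G
t=15: L0/L1/L2 = -/GDFH/B → run G
t=16: L0/L1/L2 = -/DFH/B → run D
t=17: L0/L1/L2 = -/FH/B → run F
t=18: L0/L1/L2 = -/FH/B → run F
t=19: L0/L1/L2 = -/H/B → run H
t=20: L0/L1/L2 = -/H/B → run H
t=21: L0/L1/L2 = -/H/B → run H
t=22: L0/L1/L2 = -/-/B → run B
t=23: (idle)
t=24: (idle)
t=25: (idle)

running at tick 13 = B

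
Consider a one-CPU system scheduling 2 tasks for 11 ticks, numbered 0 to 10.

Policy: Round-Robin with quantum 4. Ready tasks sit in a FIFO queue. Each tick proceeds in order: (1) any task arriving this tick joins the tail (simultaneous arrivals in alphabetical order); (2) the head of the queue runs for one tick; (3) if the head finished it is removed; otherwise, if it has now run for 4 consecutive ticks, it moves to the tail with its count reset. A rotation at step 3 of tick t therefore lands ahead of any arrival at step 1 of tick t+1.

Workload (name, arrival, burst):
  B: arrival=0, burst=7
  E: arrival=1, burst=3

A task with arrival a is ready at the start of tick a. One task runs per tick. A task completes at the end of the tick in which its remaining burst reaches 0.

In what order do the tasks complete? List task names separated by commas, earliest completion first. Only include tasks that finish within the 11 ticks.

completion order = E, B

t=0: queue=[B] q_used=0 → run B
t=1: queue=[B,E] q_used=1 → run B
t=2: queue=[B,E] q_used=2 → run B
t=3: queue=[B,E] q_used=3 → run B
t=4: queue=[E,B] q_used=0 → run E
t=5: queue=[E,B] q_used=1 → run E
t=6: queue=[E,B] q_used=2 → run E
t=7: queue=[B] q_used=0 → run B
t=8: queue=[B] q_used=1 → run B
t=9: queue=[B] q_used=2 → run B
t=10: (idle)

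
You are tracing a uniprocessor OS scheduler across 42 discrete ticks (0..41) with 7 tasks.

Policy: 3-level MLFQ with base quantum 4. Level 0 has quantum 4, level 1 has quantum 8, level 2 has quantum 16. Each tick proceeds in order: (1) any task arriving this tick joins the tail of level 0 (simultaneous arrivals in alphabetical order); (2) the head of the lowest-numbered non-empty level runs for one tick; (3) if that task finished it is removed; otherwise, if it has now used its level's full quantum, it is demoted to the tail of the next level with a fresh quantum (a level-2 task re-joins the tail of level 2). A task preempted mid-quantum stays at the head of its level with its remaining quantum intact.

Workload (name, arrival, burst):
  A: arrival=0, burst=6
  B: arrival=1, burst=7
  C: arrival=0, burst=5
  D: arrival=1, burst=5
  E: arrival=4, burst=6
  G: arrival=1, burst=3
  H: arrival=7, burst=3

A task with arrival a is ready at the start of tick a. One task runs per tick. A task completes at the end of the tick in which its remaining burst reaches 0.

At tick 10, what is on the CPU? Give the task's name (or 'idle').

t=0: L0/L1/L2 = AC/-/- → run A
t=1: L0/L1/L2 = ACBDG/-/- → run A
t=2: L0/L1/L2 = ACBDG/-/- → run A
t=3: L0/L1/L2 = ACBDG/-/- → run A
t=4: L0/L1/L2 = CBDGE/A/- → run C
t=5: L0/L1/L2 = CBDGE/A/- → run C
t=6: L0/L1/L2 = CBDGE/A/- → run C
t=7: L0/L1/L2 = CBDGEH/A/- → run C
t=8: L0/L1/L2 = BDGEH/AC/- → run B
t=9: L0/L1/L2 = BDGEH/AC/- → run B
t=10: L0/L1/L2 = BDGEH/AC/- → run B
t=11: L0/L1/L2 = BDGEH/AC/- → run B
t=12: L0/L1/L2 = DGEH/ACB/- → run D
t=13: L0/L1/L2 = DGEH/ACB/- → run D
t=14: L0/L1/L2 = DGEH/ACB/- → run D
t=15: L0/L1/L2 = DGEH/ACB/- → run D
t=16: L0/L1/L2 = GEH/ACBD/- → run G
t=17: L0/L1/L2 = GEH/ACBD/- → run G
t=18: L0/L1/L2 = GEH/ACBD/- → run G
t=19: L0/L1/L2 = EH/ACBD/- → run E
t=20: L0/L1/L2 = EH/ACBD/- → run E
t=21: L0/L1/L2 = EH/ACBD/- → run E
t=22: L0/L1/L2 = EH/ACBD/- → run E
t=23: L0/L1/L2 = H/ACBDE/- → run H
t=24: L0/L1/L2 = H/ACBDE/- → run H
t=25: L0/L1/L2 = H/ACBDE/- → run H
t=26: L0/L1/L2 = -/ACBDE/- → run A
t=27: L0/L1/L2 = -/ACBDE/- → run A
t=28: L0/L1/L2 = -/CBDE/- → run C
t=29: L0/L1/L2 = -/BDE/- → run B
t=30: L0/L1/L2 = -/BDE/- → run B
t=31: L0/L1/L2 = -/BDE/- → run B
t=32: L0/L1/L2 = -/DE/- → run D
t=33: L0/L1/L2 = -/E/- → run E
t=34: L0/L1/L2 = -/E/- → run E
t=35: (idle)
t=36: (idle)
t=37: (idle)
t=38: (idle)
t=39: (idle)
t=40: (idle)
t=41: (idle)

running at tick 10 = B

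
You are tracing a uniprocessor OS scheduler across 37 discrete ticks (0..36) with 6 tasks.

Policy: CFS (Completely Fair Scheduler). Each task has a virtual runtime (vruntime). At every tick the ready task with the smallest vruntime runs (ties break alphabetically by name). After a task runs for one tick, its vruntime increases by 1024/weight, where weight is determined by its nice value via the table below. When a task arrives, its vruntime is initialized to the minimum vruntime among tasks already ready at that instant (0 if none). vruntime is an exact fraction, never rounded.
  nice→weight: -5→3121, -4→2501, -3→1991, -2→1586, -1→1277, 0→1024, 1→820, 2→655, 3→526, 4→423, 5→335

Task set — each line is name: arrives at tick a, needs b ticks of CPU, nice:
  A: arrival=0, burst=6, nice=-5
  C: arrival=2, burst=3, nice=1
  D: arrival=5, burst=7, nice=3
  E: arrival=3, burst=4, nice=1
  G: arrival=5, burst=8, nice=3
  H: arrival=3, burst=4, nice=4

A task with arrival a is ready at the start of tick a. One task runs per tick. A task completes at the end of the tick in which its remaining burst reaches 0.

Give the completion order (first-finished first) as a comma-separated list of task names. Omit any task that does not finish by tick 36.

t=0: vr[A=0] → run A
t=1: vr[A=1024/3121] → run A
t=2: vr[A=2048/3121 C=2048/3121] → run A
t=3: vr[A=3072/3121 C=2048/3121 E=2048/3121 H=2048/3121] → run C
t=4: vr[A=3072/3121 C=1218816/639805 E=2048/3121 H=2048/3121] → run E
t=5: vr[A=3072/3121 C=1218816/639805 D=2048/3121 E=1218816/639805 G=2048/3121 H=2048/3121] → run D
t=6: vr[A=3072/3121 C=1218816/639805 D=2136576/820823 E=1218816/639805 G=2048/3121 H=2048/3121] → run G
t=7: vr[A=3072/3121 C=1218816/639805 D=2136576/820823 E=1218816/639805 G=2136576/820823 H=2048/3121] → run H
t=8: vr[A=3072/3121 C=1218816/639805 D=2136576/820823 E=1218816/639805 G=2136576/820823 H=4062208/1320183] → run A
t=9: vr[A=4096/3121 C=1218816/639805 D=2136576/820823 E=1218816/639805 G=2136576/820823 H=4062208/1320183] → run A
t=10: vr[A=5120/3121 C=1218816/639805 D=2136576/820823 E=1218816/639805 G=2136576/820823 H=4062208/1320183] → run A
t=11: vr[C=1218816/639805 D=2136576/820823 E=1218816/639805 G=2136576/820823 H=4062208/1320183] → run C
t=12: vr[C=2017792/639805 D=2136576/820823 E=1218816/639805 G=2136576/820823 H=4062208/1320183] → run E
t=13: vr[C=2017792/639805 D=2136576/820823 E=2017792/639805 G=2136576/820823 H=4062208/1320183] → run D
t=14: vr[C=2017792/639805 D=3734528/820823 E=2017792/639805 G=2136576/820823 H=4062208/1320183] → run G
t=15: vr[C=2017792/639805 D=3734528/820823 E=2017792/639805 G=3734528/820823 H=4062208/1320183] → run H
t=16: vr[C=2017792/639805 D=3734528/820823 E=2017792/639805 G=3734528/820823 H=7258112/1320183] → run C
t=17: vr[D=3734528/820823 E=2017792/639805 G=3734528/820823 H=7258112/1320183] → run E
t=18: vr[D=3734528/820823 E=2816768/639805 G=3734528/820823 H=7258112/1320183] → run E
t=19: vr[D=3734528/820823 G=3734528/820823 H=7258112/1320183] → run D
t=20: vr[D=5332480/820823 G=3734528/820823 H=7258112/1320183] → run G
t=21: vr[D=5332480/820823 G=5332480/820823 H=7258112/1320183] → run H
t=22: vr[D=5332480/820823 G=5332480/820823 H=3484672/440061] → run D
t=23: vr[D=6930432/820823 G=5332480/820823 H=3484672/440061] → run G
t=24: vr[D=6930432/820823 G=6930432/820823 H=3484672/440061] → run H
t=25: vr[D=6930432/820823 G=6930432/820823] → run D
t=26: vr[D=8528384/820823 G=6930432/820823] → run G
t=27: vr[D=8528384/820823 G=8528384/820823] → run D
t=28: vr[D=10126336/820823 G=8528384/820823] → run G
t=29: vr[D=10126336/820823 G=10126336/820823] → run D
t=30: vr[G=10126336/820823] → run G
t=31: vr[G=11724288/820823] → run G
t=32: (idle)
t=33: (idle)
t=34: (idle)
t=35: (idle)
t=36: (idle)

completion order = A, C, E, H, D, G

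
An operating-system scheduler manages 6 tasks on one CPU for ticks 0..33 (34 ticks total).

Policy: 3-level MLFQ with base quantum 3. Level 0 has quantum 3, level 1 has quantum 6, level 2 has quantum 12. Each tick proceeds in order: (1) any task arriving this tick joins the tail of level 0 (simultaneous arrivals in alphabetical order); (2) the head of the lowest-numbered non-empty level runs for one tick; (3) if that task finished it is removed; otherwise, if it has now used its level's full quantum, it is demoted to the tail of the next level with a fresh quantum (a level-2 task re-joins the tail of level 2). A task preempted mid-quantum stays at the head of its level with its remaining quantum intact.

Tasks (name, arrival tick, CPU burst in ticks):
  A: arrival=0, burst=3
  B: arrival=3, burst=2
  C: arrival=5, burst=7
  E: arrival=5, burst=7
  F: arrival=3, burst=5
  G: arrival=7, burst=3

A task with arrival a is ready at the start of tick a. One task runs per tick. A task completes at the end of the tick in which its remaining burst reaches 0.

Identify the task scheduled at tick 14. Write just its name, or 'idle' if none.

t=0: L0/L1/L2 = A/-/- → run A
t=1: L0/L1/L2 = A/-/- → run A
t=2: L0/L1/L2 = A/-/- → run A
t=3: L0/L1/L2 = BF/-/- → run B
t=4: L0/L1/L2 = BF/-/- → run B
t=5: L0/L1/L2 = FCE/-/- → run F
t=6: L0/L1/L2 = FCE/-/- → run F
t=7: L0/L1/L2 = FCEG/-/- → run F
t=8: L0/L1/L2 = CEG/F/- → run C
t=9: L0/L1/L2 = CEG/F/- → run C
t=10: L0/L1/L2 = CEG/F/- → run C
t=11: L0/L1/L2 = EG/FC/- → run E
t=12: L0/L1/L2 = EG/FC/- → run E
t=13: L0/L1/L2 = EG/FC/- → run E
t=14: L0/L1/L2 = G/FCE/- → run G
t=15: L0/L1/L2 = G/FCE/- → run G
t=16: L0/L1/L2 = G/FCE/- → run G
t=17: L0/L1/L2 = -/FCE/- → run F
t=18: L0/L1/L2 = -/FCE/- → run F
t=19: L0/L1/L2 = -/CE/- → run C
t=20: L0/L1/L2 = -/CE/- → run C
t=21: L0/L1/L2 = -/CE/- → run C
t=22: L0/L1/L2 = -/CE/- → run C
t=23: L0/L1/L2 = -/E/- → run E
t=24: L0/L1/L2 = -/E/- → run E
t=25: L0/L1/L2 = -/E/- → run E
t=26: L0/L1/L2 = -/E/- → run E
t=27: (idle)
t=28: (idle)
t=29: (idle)
t=30: (idle)
t=31: (idle)
t=32: (idle)
t=33: (idle)

running at tick 14 = G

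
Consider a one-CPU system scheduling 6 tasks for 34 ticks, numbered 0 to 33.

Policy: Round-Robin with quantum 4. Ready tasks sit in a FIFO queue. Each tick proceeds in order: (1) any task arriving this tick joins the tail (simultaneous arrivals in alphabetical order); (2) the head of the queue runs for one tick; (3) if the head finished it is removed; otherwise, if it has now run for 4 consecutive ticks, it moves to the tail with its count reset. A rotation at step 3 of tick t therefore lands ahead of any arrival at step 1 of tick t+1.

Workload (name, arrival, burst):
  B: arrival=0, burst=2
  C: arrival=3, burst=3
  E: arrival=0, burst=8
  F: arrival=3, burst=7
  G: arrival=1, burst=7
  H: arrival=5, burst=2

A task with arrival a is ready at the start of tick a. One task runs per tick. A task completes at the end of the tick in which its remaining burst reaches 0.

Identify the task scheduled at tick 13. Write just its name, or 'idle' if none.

t=0: queue=[B,E] q_used=0 → run B
t=1: queue=[B,E,G] q_used=1 → run B
t=2: queue=[E,G] q_used=0 → run E
t=3: queue=[E,G,C,F] q_used=1 → run E
t=4: queue=[E,G,C,F] q_used=2 → run E
t=5: queue=[E,G,C,F,H] q_used=3 → run E
t=6: queue=[G,C,F,H,E] q_used=0 → run G
t=7: queue=[G,C,F,H,E] q_used=1 → run G
t=8: queue=[G,C,F,H,E] q_used=2 → run G
t=9: queue=[G,C,F,H,E] q_used=3 → run G
t=10: queue=[C,F,H,E,G] q_used=0 → run C
t=11: queue=[C,F,H,E,G] q_used=1 → run C
t=12: queue=[C,F,H,E,G] q_used=2 → run C
t=13: queue=[F,H,E,G] q_used=0 → run F
t=14: queue=[F,H,E,G] q_used=1 → run F
t=15: queue=[F,H,E,G] q_used=2 → run F
t=16: queue=[F,H,E,G] q_used=3 → run F
t=17: queue=[H,E,G,F] q_used=0 → run H
t=18: queue=[H,E,G,F] q_used=1 → run H
t=19: queue=[E,G,F] q_used=0 → run E
t=20: queue=[E,G,F] q_used=1 → run E
t=21: queue=[E,G,F] q_used=2 → run E
t=22: queue=[E,G,F] q_used=3 → run E
t=23: queue=[G,F] q_used=0 → run G
t=24: queue=[G,F] q_used=1 → run G
t=25: queue=[G,F] q_used=2 → run G
t=26: queue=[F] q_used=0 → run F
t=27: queue=[F] q_used=1 → run F
t=28: queue=[F] q_used=2 → run F
t=29: (idle)
t=30: (idle)
t=31: (idle)
t=32: (idle)
t=33: (idle)

running at tick 13 = F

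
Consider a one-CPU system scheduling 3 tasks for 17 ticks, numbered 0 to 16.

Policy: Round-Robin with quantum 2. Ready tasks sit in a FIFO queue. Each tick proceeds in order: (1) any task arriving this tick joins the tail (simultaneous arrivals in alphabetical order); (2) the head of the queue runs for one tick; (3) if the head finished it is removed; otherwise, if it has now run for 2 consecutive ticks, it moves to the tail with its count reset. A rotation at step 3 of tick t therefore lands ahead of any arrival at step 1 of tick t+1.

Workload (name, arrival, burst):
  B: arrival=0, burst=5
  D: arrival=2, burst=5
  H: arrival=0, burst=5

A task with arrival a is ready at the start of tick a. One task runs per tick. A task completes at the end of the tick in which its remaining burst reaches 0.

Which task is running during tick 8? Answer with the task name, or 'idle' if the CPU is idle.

t=0: queue=[B,H] q_used=0 → run B
t=1: queue=[B,H] q_used=1 → run B
t=2: queue=[H,B,D] q_used=0 → run H
t=3: queue=[H,B,D] q_used=1 → run H
t=4: queue=[B,D,H] q_used=0 → run B
t=5: queue=[B,D,H] q_used=1 → run B
t=6: queue=[D,H,B] q_used=0 → run D
t=7: queue=[D,H,B] q_used=1 → run D
t=8: queue=[H,B,D] q_used=0 → run H
t=9: queue=[H,B,D] q_used=1 → run H
t=10: queue=[B,D,H] q_used=0 → run B
t=11: queue=[D,H] q_used=0 → run D
t=12: queue=[D,H] q_used=1 → run D
t=13: queue=[H,D] q_used=0 → run H
t=14: queue=[D] q_used=0 → run D
t=15: (idle)
t=16: (idle)

running at tick 8 = H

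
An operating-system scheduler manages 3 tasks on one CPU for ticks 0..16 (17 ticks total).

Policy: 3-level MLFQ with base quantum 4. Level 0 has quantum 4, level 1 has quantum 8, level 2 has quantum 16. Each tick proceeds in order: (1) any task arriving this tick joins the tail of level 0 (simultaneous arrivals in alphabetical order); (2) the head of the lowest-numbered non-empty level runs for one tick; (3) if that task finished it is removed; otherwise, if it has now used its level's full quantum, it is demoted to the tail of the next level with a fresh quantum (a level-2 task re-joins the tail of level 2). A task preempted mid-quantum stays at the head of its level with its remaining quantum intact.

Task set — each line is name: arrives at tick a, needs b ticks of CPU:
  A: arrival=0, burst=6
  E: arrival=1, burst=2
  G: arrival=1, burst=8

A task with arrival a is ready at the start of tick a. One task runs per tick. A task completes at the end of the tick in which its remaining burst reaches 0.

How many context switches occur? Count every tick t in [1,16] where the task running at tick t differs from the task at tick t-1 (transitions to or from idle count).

context switches = 5

t=0: L0/L1/L2 = A/-/- → run A
t=1: L0/L1/L2 = AEG/-/- → run A
t=2: L0/L1/L2 = AEG/-/- → run A
t=3: L0/L1/L2 = AEG/-/- → run A
t=4: L0/L1/L2 = EG/A/- → run E
t=5: L0/L1/L2 = EG/A/- → run E
t=6: L0/L1/L2 = G/A/- → run G
t=7: L0/L1/L2 = G/A/- → run G
t=8: L0/L1/L2 = G/A/- → run G
t=9: L0/L1/L2 = G/A/- → run G
t=10: L0/L1/L2 = -/AG/- → run A
t=11: L0/L1/L2 = -/AG/- → run A
t=12: L0/L1/L2 = -/G/- → run G
t=13: L0/L1/L2 = -/G/- → run G
t=14: L0/L1/L2 = -/G/- → run G
t=15: L0/L1/L2 = -/G/- → run G
t=16: (idle)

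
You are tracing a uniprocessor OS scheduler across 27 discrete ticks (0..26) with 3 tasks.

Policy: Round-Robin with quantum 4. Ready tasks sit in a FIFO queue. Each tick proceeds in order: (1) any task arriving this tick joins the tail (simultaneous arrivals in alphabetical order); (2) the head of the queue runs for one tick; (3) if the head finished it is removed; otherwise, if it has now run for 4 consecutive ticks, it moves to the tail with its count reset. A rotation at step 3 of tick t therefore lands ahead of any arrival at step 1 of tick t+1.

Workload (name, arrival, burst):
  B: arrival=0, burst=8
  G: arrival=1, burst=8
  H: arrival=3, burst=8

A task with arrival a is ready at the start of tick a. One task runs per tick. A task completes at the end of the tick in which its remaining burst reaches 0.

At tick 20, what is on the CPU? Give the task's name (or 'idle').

running at tick 20 = H

t=0: queue=[B] q_used=0 → run B
t=1: queue=[B,G] q_used=1 → run B
t=2: queue=[B,G] q_used=2 → run B
t=3: queue=[B,G,H] q_used=3 → run B
t=4: queue=[G,H,B] q_used=0 → run G
t=5: queue=[G,H,B] q_used=1 → run G
t=6: queue=[G,H,B] q_used=2 → run G
t=7: queue=[G,H,B] q_used=3 → run G
t=8: queue=[H,B,G] q_used=0 → run H
t=9: queue=[H,B,G] q_used=1 → run H
t=10: queue=[H,B,G] q_used=2 → run H
t=11: queue=[H,B,G] q_used=3 → run H
t=12: queue=[B,G,H] q_used=0 → run B
t=13: queue=[B,G,H] q_used=1 → run B
t=14: queue=[B,G,H] q_used=2 → run B
t=15: queue=[B,G,H] q_used=3 → run B
t=16: queue=[G,H] q_used=0 → run G
t=17: queue=[G,H] q_used=1 → run G
t=18: queue=[G,H] q_used=2 → run G
t=19: queue=[G,H] q_used=3 → run G
t=20: queue=[H] q_used=0 → run H
t=21: queue=[H] q_used=1 → run H
t=22: queue=[H] q_used=2 → run H
t=23: queue=[H] q_used=3 → run H
t=24: (idle)
t=25: (idle)
t=26: (idle)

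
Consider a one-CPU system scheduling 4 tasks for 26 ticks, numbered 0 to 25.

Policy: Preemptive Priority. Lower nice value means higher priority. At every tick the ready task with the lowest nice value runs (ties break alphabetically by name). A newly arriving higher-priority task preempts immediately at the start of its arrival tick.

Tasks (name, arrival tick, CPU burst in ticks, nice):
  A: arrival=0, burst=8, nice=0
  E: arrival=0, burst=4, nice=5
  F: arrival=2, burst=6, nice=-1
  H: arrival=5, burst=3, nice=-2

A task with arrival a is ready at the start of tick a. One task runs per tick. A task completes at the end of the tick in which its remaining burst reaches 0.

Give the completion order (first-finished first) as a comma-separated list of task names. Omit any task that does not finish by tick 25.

t=0: ready={A,E} → run A
t=1: ready={A,E} → run A
t=2: ready={A,E,F} → run F
t=3: ready={A,E,F} → run F
t=4: ready={A,E,F} → run F
t=5: ready={A,E,F,H} → run H
t=6: ready={A,E,F,H} → run H
t=7: ready={A,E,F,H} → run H
t=8: ready={A,E,F} → run F
t=9: ready={A,E,F} → run F
t=10: ready={A,E,F} → run F
t=11: ready={A,E} → run A
t=12: ready={A,E} → run A
t=13: ready={A,E} → run A
t=14: ready={A,E} → run A
t=15: ready={A,E} → run A
t=16: ready={A,E} → run A
t=17: ready={E} → run E
t=18: ready={E} → run E
t=19: ready={E} → run E
t=20: ready={E} → run E
t=21: (idle)
t=22: (idle)
t=23: (idle)
t=24: (idle)
t=25: (idle)

completion order = H, F, A, E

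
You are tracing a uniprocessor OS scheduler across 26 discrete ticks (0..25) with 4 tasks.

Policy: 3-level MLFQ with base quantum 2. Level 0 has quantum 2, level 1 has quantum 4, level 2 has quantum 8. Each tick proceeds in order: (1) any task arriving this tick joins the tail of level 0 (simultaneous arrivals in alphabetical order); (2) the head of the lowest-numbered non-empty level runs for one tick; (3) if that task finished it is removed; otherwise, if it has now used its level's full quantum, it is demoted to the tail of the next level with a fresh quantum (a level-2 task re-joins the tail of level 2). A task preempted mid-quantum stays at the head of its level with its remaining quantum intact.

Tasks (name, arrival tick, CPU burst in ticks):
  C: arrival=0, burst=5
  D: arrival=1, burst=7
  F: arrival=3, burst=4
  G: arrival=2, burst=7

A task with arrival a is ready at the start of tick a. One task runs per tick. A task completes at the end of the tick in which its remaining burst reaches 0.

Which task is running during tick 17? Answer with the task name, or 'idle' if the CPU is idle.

running at tick 17 = G

t=0: L0/L1/L2 = C/-/- → run C
t=1: L0/L1/L2 = CD/-/- → run C
t=2: L0/L1/L2 = DG/C/- → run D
t=3: L0/L1/L2 = DGF/C/- → run D
t=4: L0/L1/L2 = GF/CD/- → run G
t=5: L0/L1/L2 = GF/CD/- → run G
t=6: L0/L1/L2 = F/CDG/- → run F
t=7: L0/L1/L2 = F/CDG/- → run F
t=8: L0/L1/L2 = -/CDGF/- → run C
t=9: L0/L1/L2 = -/CDGF/- → run C
t=10: L0/L1/L2 = -/CDGF/- → run C
t=11: L0/L1/L2 = -/DGF/- → run D
t=12: L0/L1/L2 = -/DGF/- → run D
t=13: L0/L1/L2 = -/DGF/- → run D
t=14: L0/L1/L2 = -/DGF/- → run D
t=15: L0/L1/L2 = -/GF/D → run G
t=16: L0/L1/L2 = -/GF/D → run G
t=17: L0/L1/L2 = -/GF/D → run G
t=18: L0/L1/L2 = -/GF/D → run G
t=19: L0/L1/L2 = -/F/DG → run F
t=20: L0/L1/L2 = -/F/DG → run F
t=21: L0/L1/L2 = -/-/DG → run D
t=22: L0/L1/L2 = -/-/G → run G
t=23: (idle)
t=24: (idle)
t=25: (idle)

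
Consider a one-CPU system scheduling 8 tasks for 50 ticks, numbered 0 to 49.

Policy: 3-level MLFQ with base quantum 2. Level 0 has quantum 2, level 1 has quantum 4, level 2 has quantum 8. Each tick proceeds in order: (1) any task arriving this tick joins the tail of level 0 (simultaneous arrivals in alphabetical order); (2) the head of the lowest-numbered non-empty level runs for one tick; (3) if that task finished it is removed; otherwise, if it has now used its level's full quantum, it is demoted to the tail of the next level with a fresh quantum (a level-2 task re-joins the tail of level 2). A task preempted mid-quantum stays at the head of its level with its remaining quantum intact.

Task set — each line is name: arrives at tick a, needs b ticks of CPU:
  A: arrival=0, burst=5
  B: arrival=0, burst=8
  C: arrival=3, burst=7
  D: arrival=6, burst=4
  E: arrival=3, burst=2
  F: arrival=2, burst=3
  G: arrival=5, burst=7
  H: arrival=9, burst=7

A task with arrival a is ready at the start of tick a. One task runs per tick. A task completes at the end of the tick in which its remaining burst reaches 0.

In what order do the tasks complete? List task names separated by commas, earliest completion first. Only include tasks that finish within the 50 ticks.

t=0: L0/L1/L2 = AB/-/- → run A
t=1: L0/L1/L2 = AB/-/- → run A
t=2: L0/L1/L2 = BF/A/- → run B
t=3: L0/L1/L2 = BFCE/A/- → run B
t=4: L0/L1/L2 = FCE/AB/- → run F
t=5: L0/L1/L2 = FCEG/AB/- → run F
t=6: L0/L1/L2 = CEGD/ABF/- → run C
t=7: L0/L1/L2 = CEGD/ABF/- → run C
t=8: L0/L1/L2 = EGD/ABFC/- → run E
t=9: L0/L1/L2 = EGDH/ABFC/- → run E
t=10: L0/L1/L2 = GDH/ABFC/- → run G
t=11: L0/L1/L2 = GDH/ABFC/- → run G
t=12: L0/L1/L2 = DH/ABFCG/- → run D
t=13: L0/L1/L2 = DH/ABFCG/- → run D
t=14: L0/L1/L2 = H/ABFCGD/- → run H
t=15: L0/L1/L2 = H/ABFCGD/- → run H
t=16: L0/L1/L2 = -/ABFCGDH/- → run A
t=17: L0/L1/L2 = -/ABFCGDH/- → run A
t=18: L0/L1/L2 = -/ABFCGDH/- → run A
t=19: L0/L1/L2 = -/BFCGDH/- → run B
t=20: L0/L1/L2 = -/BFCGDH/- → run B
t=21: L0/L1/L2 = -/BFCGDH/- → run B
t=22: L0/L1/L2 = -/BFCGDH/- → run B
t=23: L0/L1/L2 = -/FCGDH/B → run F
t=24: L0/L1/L2 = -/CGDH/B → run C
t=25: L0/L1/L2 = -/CGDH/B → run C
t=26: L0/L1/L2 = -/CGDH/B → run C
t=27: L0/L1/L2 = -/CGDH/B → run C
t=28: L0/L1/L2 = -/GDH/BC → run G
t=29: L0/L1/L2 = -/GDH/BC → run G
t=30: L0/L1/L2 = -/GDH/BC → run G
t=31: L0/L1/L2 = -/GDH/BC → run G
t=32: L0/L1/L2 = -/DH/BCG → run D
t=33: L0/L1/L2 = -/DH/BCG → run D
t=34: L0/L1/L2 = -/H/BCG → run H
t=35: L0/L1/L2 = -/H/BCG → run H
t=36: L0/L1/L2 = -/H/BCG → run H
t=37: L0/L1/L2 = -/H/BCG → run H
t=38: L0/L1/L2 = -/-/BCGH → run B
t=39: L0/L1/L2 = -/-/BCGH → run B
t=40: L0/L1/L2 = -/-/CGH → run C
t=41: L0/L1/L2 = -/-/GH → run G
t=42: L0/L1/L2 = -/-/H → run H
t=43: (idle)
t=44: (idle)
t=45: (idle)
t=46: (idle)
t=47: (idle)
t=48: (idle)
t=49: (idle)

completion order = E, A, F, D, B, C, G, H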